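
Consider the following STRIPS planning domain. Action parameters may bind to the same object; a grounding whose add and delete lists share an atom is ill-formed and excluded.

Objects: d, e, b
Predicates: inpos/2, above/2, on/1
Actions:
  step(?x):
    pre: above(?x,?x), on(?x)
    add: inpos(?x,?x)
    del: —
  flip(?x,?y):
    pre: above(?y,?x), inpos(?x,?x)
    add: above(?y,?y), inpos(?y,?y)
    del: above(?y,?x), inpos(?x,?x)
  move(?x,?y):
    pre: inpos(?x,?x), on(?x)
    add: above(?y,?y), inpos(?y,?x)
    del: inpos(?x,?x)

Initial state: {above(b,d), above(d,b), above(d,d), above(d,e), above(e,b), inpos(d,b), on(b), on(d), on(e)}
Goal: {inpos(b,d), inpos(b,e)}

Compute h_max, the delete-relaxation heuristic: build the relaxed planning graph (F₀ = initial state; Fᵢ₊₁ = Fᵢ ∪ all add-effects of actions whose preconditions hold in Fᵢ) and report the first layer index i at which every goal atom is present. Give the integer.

F0 = init (9 atoms)
F1 = F0 ∪ {inpos(d,d)}  (10 atoms)
F2 = F1 ∪ {above(b,b), above(e,e), inpos(b,b), inpos(b,d), inpos(e,d)}  (15 atoms)
F3 = F2 ∪ {inpos(e,b), inpos(e,e)}  (17 atoms)
F4 = F3 ∪ {inpos(b,e), inpos(d,e)}  (19 atoms)
goal ⊆ F4  ⇒  h_max = 4

4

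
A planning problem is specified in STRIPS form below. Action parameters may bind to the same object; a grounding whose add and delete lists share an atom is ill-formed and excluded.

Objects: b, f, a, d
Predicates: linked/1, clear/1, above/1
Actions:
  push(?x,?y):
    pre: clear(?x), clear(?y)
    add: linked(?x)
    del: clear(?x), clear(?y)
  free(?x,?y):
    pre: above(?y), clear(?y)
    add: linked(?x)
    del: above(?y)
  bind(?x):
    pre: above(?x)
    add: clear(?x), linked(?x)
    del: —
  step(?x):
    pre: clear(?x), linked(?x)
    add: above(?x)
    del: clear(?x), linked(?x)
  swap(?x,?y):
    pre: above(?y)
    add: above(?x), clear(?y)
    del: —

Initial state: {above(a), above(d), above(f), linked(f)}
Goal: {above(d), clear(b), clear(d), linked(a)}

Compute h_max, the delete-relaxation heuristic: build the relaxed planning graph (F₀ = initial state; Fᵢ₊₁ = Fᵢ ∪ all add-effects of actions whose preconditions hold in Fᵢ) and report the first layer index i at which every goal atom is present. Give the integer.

2

F0 = init (4 atoms)
F1 = F0 ∪ {above(b), clear(a), clear(d), clear(f), linked(a), linked(d)}  (10 atoms)
F2 = F1 ∪ {clear(b), linked(b)}  (12 atoms)
goal ⊆ F2  ⇒  h_max = 2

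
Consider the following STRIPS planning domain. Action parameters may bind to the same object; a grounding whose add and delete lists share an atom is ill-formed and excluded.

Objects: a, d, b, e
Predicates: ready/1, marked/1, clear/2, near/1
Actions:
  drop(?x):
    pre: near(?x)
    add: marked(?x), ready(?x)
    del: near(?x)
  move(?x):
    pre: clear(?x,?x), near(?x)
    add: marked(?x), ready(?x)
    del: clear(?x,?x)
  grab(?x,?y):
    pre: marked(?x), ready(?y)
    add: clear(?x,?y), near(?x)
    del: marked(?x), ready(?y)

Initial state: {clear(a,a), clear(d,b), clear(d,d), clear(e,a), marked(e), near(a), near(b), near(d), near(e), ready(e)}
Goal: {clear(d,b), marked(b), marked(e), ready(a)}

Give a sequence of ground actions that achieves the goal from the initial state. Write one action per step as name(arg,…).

drop(a); drop(b)

1. drop(a)  →  {clear(a,a), clear(d,b), clear(d,d), clear(e,a), marked(a), marked(e), near(b), near(d), near(e), ready(a), ready(e)}
2. drop(b)  →  {clear(a,a), clear(d,b), clear(d,d), clear(e,a), marked(a), marked(b), marked(e), near(d), near(e), ready(a), ready(b), ready(e)}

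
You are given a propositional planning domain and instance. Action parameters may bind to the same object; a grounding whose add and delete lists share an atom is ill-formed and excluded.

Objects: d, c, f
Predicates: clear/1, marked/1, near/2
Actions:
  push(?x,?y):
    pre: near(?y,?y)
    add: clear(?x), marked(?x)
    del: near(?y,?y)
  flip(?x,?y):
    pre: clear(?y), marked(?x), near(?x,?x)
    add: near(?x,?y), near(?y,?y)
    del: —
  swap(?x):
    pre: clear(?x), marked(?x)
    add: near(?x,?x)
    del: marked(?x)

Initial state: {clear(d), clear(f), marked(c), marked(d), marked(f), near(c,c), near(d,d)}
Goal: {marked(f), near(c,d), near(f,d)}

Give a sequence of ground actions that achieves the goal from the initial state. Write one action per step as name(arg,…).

1. flip(d,f)  →  {clear(d), clear(f), marked(c), marked(d), marked(f), near(c,c), near(d,d), near(d,f), near(f,f)}
2. flip(c,d)  →  {clear(d), clear(f), marked(c), marked(d), marked(f), near(c,c), near(c,d), near(d,d), near(d,f), near(f,f)}
3. flip(f,d)  →  {clear(d), clear(f), marked(c), marked(d), marked(f), near(c,c), near(c,d), near(d,d), near(d,f), near(f,d), near(f,f)}

flip(d,f); flip(c,d); flip(f,d)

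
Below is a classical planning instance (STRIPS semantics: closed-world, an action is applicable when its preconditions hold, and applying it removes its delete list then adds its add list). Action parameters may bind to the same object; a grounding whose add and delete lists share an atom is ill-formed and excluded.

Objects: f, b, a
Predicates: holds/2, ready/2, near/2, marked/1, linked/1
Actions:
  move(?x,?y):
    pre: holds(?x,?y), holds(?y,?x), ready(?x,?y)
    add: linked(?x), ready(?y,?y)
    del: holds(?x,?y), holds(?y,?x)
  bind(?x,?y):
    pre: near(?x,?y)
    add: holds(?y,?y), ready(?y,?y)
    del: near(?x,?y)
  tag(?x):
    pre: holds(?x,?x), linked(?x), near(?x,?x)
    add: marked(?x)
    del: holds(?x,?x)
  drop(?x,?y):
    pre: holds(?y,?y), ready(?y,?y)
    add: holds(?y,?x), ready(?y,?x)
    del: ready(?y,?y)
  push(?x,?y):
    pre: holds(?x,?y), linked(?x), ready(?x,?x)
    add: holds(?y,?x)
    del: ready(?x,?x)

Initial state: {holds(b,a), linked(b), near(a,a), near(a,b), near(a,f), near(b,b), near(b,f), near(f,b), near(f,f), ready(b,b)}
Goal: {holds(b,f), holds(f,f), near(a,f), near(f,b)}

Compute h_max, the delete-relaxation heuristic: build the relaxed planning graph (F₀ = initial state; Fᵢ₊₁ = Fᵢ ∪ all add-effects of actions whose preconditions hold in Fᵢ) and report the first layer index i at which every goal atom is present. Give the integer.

F0 = init (10 atoms)
F1 = F0 ∪ {holds(a,a), holds(a,b), holds(b,b), holds(f,f), ready(a,a), ready(f,f)}  (16 atoms)
F2 = F1 ∪ {holds(a,f), holds(b,f), holds(f,a), holds(f,b), linked(a), linked(f), marked(b), ready(a,b), ready(a,f), ready(b,a), ready(b,f), ready(f,a), ready(f,b)}  (29 atoms)
goal ⊆ F2  ⇒  h_max = 2

2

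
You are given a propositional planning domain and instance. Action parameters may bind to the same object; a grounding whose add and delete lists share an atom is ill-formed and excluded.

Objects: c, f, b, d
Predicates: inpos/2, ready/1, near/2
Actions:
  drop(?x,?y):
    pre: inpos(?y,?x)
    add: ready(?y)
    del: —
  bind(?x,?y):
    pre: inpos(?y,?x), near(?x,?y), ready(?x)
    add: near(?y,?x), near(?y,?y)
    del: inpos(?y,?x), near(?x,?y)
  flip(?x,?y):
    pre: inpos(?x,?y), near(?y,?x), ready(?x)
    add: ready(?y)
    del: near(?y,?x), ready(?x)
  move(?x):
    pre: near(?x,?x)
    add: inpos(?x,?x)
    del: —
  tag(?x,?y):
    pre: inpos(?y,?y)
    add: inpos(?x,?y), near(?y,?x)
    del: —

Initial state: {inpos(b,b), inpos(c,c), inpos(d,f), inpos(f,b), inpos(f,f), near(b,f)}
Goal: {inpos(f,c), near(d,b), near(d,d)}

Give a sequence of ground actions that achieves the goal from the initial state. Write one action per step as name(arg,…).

1. drop(b,b)  →  {inpos(b,b), inpos(c,c), inpos(d,f), inpos(f,b), inpos(f,f), near(b,f), ready(b)}
2. tag(f,c)  →  {inpos(b,b), inpos(c,c), inpos(d,f), inpos(f,b), inpos(f,c), inpos(f,f), near(b,f), near(c,f), ready(b)}
3. tag(d,b)  →  {inpos(b,b), inpos(c,c), inpos(d,b), inpos(d,f), inpos(f,b), inpos(f,c), inpos(f,f), near(b,d), near(b,f), near(c,f), ready(b)}
4. bind(b,d)  →  {inpos(b,b), inpos(c,c), inpos(d,f), inpos(f,b), inpos(f,c), inpos(f,f), near(b,f), near(c,f), near(d,b), near(d,d), ready(b)}

drop(b,b); tag(f,c); tag(d,b); bind(b,d)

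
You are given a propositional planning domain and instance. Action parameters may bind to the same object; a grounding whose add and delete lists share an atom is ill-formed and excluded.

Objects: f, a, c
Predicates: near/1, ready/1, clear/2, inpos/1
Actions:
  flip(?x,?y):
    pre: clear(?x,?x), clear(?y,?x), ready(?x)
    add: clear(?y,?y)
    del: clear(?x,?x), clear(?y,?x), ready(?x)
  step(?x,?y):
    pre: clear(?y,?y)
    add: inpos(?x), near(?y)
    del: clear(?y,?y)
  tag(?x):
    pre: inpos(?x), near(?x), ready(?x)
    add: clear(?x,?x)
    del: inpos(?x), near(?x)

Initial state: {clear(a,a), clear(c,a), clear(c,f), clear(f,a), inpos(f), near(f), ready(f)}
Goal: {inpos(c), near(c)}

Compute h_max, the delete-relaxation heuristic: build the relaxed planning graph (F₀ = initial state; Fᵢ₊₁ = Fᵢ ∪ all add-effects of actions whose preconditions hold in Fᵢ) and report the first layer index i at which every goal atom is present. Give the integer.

F0 = init (7 atoms)
F1 = F0 ∪ {clear(f,f), inpos(a), inpos(c), near(a)}  (11 atoms)
F2 = F1 ∪ {clear(c,c)}  (12 atoms)
F3 = F2 ∪ {near(c)}  (13 atoms)
goal ⊆ F3  ⇒  h_max = 3

3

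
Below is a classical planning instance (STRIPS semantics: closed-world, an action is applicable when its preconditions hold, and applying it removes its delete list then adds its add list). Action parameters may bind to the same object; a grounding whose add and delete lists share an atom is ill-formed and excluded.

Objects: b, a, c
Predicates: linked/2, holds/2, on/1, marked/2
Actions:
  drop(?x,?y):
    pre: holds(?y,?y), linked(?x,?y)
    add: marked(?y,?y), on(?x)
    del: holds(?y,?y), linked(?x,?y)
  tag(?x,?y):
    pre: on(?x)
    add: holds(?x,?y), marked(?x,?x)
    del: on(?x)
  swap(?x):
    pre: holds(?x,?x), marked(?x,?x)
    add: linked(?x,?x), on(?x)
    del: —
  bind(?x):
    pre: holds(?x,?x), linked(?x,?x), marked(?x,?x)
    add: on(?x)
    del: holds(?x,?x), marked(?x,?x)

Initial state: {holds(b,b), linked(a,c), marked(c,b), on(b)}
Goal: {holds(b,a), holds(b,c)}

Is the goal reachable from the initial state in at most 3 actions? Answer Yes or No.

1. tag(b,a)  →  {holds(b,a), holds(b,b), linked(a,c), marked(b,b), marked(c,b)}
2. swap(b)  →  {holds(b,a), holds(b,b), linked(a,c), linked(b,b), marked(b,b), marked(c,b), on(b)}
3. tag(b,c)  →  {holds(b,a), holds(b,b), holds(b,c), linked(a,c), linked(b,b), marked(b,b), marked(c,b)}
optimal plan length = 3; 3 ≤ 3

Yes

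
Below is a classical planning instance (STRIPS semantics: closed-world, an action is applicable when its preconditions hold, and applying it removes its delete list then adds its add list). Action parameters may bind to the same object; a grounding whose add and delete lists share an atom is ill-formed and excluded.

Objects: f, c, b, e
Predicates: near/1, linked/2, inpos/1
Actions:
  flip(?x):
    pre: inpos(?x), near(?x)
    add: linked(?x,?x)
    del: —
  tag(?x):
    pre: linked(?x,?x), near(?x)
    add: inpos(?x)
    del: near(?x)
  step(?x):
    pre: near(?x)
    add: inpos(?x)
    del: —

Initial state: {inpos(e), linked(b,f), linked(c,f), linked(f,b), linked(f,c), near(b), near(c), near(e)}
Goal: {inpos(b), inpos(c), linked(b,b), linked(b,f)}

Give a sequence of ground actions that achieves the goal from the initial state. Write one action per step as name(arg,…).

1. step(c)  →  {inpos(c), inpos(e), linked(b,f), linked(c,f), linked(f,b), linked(f,c), near(b), near(c), near(e)}
2. step(b)  →  {inpos(b), inpos(c), inpos(e), linked(b,f), linked(c,f), linked(f,b), linked(f,c), near(b), near(c), near(e)}
3. flip(b)  →  {inpos(b), inpos(c), inpos(e), linked(b,b), linked(b,f), linked(c,f), linked(f,b), linked(f,c), near(b), near(c), near(e)}

step(c); step(b); flip(b)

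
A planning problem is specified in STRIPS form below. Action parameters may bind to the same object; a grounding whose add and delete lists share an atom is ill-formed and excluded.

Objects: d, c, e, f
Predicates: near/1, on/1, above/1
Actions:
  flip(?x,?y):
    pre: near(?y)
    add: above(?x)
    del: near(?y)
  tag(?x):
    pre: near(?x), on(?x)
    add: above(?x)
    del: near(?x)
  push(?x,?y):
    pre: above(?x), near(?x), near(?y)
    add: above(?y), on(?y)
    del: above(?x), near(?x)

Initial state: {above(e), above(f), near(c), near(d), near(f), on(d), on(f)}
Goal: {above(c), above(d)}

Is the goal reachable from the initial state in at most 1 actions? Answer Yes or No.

No

1. flip(d,d)  →  {above(d), above(e), above(f), near(c), near(f), on(d), on(f)}
2. flip(c,c)  →  {above(c), above(d), above(e), above(f), near(f), on(d), on(f)}
optimal plan length = 2; 2 > 1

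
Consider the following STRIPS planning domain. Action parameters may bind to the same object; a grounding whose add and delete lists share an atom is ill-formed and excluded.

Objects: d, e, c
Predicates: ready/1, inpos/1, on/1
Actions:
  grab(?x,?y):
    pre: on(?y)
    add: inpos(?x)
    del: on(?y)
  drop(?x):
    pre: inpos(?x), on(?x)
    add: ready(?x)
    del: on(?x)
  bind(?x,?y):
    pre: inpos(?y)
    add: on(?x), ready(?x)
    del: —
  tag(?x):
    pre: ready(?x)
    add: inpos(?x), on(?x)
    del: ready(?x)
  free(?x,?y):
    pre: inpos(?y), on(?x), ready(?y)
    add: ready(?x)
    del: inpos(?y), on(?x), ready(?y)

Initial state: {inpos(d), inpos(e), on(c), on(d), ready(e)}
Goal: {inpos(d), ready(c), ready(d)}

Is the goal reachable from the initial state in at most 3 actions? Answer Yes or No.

1. drop(d)  →  {inpos(d), inpos(e), on(c), ready(d), ready(e)}
2. bind(c,d)  →  {inpos(d), inpos(e), on(c), ready(c), ready(d), ready(e)}
optimal plan length = 2; 2 ≤ 3

Yes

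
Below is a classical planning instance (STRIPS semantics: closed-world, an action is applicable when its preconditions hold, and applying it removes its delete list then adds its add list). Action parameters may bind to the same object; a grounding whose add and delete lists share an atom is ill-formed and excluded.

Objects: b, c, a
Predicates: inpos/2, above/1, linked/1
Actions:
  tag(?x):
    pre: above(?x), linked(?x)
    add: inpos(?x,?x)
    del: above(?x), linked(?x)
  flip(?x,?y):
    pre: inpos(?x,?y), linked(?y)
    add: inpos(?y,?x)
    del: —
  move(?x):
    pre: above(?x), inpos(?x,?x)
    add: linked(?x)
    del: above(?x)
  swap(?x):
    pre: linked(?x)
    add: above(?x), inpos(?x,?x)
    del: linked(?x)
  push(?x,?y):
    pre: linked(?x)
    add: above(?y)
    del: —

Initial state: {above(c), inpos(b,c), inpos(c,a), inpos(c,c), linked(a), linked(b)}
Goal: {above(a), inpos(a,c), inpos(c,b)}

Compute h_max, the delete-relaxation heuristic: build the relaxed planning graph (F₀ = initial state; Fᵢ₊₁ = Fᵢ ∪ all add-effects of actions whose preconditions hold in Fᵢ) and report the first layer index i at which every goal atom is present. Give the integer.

F0 = init (6 atoms)
F1 = F0 ∪ {above(a), above(b), inpos(a,a), inpos(a,c), inpos(b,b), linked(c)}  (12 atoms)
F2 = F1 ∪ {inpos(c,b)}  (13 atoms)
goal ⊆ F2  ⇒  h_max = 2

2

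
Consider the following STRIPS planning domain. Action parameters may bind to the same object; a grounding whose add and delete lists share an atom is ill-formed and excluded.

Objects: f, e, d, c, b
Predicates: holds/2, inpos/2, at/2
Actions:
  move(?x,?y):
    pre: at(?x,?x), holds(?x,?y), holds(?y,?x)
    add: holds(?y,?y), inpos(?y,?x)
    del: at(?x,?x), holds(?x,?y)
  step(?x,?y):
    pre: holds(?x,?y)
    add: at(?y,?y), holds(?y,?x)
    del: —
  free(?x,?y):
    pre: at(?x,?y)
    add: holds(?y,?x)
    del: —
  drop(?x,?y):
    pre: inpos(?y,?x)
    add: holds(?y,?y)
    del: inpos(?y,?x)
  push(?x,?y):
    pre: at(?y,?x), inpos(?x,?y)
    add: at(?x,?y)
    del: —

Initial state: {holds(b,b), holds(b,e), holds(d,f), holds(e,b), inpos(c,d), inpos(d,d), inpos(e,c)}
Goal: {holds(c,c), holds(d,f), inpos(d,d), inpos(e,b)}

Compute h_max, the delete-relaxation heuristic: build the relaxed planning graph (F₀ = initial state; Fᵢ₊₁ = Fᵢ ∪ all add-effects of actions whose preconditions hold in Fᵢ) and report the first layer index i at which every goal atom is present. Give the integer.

F0 = init (7 atoms)
F1 = F0 ∪ {at(b,b), at(e,e), at(f,f), holds(c,c), holds(d,d), holds(e,e), holds(f,d)}  (14 atoms)
F2 = F1 ∪ {at(c,c), at(d,d), holds(f,f), inpos(b,e), inpos(d,f), inpos(e,b)}  (20 atoms)
goal ⊆ F2  ⇒  h_max = 2

2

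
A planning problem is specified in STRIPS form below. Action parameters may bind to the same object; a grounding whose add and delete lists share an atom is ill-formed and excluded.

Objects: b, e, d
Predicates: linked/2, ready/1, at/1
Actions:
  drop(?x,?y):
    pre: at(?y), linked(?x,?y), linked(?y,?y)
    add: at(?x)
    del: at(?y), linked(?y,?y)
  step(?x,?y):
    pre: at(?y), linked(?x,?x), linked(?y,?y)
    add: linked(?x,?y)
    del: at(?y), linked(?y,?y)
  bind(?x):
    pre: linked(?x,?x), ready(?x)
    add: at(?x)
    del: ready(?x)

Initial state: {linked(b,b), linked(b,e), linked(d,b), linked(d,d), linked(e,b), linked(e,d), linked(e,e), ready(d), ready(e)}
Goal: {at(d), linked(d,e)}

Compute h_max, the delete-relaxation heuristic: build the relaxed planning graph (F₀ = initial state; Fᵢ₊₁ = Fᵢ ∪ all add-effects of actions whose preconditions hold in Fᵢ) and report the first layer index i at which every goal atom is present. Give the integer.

2

F0 = init (9 atoms)
F1 = F0 ∪ {at(d), at(e)}  (11 atoms)
F2 = F1 ∪ {at(b), linked(b,d), linked(d,e)}  (14 atoms)
goal ⊆ F2  ⇒  h_max = 2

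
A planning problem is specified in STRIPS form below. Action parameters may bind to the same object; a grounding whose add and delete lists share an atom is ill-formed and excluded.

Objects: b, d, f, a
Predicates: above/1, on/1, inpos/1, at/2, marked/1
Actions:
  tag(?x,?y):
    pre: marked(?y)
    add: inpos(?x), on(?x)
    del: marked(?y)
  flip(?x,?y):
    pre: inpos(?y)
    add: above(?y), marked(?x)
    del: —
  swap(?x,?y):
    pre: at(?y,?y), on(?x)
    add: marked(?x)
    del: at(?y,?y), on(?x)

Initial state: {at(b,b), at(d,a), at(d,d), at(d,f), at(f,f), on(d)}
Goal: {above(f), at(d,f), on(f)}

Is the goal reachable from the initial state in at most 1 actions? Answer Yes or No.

No

1. swap(d,b)  →  {at(d,a), at(d,d), at(d,f), at(f,f), marked(d)}
2. tag(f,d)  →  {at(d,a), at(d,d), at(d,f), at(f,f), inpos(f), on(f)}
3. flip(b,f)  →  {above(f), at(d,a), at(d,d), at(d,f), at(f,f), inpos(f), marked(b), on(f)}
optimal plan length = 3; 3 > 1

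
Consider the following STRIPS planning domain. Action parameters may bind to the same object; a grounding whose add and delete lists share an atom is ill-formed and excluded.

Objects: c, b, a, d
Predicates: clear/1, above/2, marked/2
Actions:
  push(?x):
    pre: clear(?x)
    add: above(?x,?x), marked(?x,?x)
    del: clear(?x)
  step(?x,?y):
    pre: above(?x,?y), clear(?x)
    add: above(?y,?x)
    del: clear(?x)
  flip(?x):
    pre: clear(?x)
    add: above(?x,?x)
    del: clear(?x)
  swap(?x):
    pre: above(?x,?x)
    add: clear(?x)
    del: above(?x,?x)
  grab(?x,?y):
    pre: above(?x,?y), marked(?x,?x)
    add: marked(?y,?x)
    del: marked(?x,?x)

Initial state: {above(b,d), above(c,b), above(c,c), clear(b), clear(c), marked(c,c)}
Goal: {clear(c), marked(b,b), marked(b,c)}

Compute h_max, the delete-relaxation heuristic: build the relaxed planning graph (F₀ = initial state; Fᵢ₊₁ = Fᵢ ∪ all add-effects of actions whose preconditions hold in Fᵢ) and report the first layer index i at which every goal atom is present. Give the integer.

1

F0 = init (6 atoms)
F1 = F0 ∪ {above(b,b), above(b,c), above(d,b), marked(b,b), marked(b,c)}  (11 atoms)
goal ⊆ F1  ⇒  h_max = 1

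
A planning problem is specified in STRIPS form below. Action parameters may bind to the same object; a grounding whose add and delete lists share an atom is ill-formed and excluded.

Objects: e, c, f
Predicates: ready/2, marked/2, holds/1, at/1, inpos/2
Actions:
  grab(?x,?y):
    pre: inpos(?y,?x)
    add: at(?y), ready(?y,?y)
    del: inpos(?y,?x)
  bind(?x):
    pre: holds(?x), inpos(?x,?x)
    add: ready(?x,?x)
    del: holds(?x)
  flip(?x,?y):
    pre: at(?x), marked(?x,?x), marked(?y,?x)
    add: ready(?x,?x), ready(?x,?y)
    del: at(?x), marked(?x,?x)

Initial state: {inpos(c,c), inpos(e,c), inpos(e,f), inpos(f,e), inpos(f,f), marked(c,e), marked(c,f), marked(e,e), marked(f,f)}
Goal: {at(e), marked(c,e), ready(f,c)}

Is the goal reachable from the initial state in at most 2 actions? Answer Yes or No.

No

1. grab(e,f)  →  {at(f), inpos(c,c), inpos(e,c), inpos(e,f), inpos(f,f), marked(c,e), marked(c,f), marked(e,e), marked(f,f), ready(f,f)}
2. grab(c,e)  →  {at(e), at(f), inpos(c,c), inpos(e,f), inpos(f,f), marked(c,e), marked(c,f), marked(e,e), marked(f,f), ready(e,e), ready(f,f)}
3. flip(f,c)  →  {at(e), inpos(c,c), inpos(e,f), inpos(f,f), marked(c,e), marked(c,f), marked(e,e), ready(e,e), ready(f,c), ready(f,f)}
optimal plan length = 3; 3 > 2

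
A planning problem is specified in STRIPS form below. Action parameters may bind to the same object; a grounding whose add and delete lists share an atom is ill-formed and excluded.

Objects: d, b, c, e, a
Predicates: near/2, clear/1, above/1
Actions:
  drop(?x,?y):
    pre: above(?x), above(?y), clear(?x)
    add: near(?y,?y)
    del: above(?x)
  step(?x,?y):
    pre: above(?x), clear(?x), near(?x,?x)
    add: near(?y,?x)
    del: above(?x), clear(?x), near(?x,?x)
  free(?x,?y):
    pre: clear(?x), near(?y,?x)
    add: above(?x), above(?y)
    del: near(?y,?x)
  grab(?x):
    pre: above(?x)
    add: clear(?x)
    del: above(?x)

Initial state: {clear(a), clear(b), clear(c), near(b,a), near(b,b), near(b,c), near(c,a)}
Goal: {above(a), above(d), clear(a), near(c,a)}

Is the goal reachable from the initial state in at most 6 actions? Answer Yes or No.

Yes

1. free(c,b)  →  {above(b), above(c), clear(a), clear(b), clear(c), near(b,a), near(b,b), near(c,a)}
2. step(b,d)  →  {above(c), clear(a), clear(c), near(b,a), near(c,a), near(d,b)}
3. free(a,b)  →  {above(a), above(b), above(c), clear(a), clear(c), near(c,a), near(d,b)}
4. grab(b)  →  {above(a), above(c), clear(a), clear(b), clear(c), near(c,a), near(d,b)}
5. free(b,d)  →  {above(a), above(b), above(c), above(d), clear(a), clear(b), clear(c), near(c,a)}
optimal plan length = 5; 5 ≤ 6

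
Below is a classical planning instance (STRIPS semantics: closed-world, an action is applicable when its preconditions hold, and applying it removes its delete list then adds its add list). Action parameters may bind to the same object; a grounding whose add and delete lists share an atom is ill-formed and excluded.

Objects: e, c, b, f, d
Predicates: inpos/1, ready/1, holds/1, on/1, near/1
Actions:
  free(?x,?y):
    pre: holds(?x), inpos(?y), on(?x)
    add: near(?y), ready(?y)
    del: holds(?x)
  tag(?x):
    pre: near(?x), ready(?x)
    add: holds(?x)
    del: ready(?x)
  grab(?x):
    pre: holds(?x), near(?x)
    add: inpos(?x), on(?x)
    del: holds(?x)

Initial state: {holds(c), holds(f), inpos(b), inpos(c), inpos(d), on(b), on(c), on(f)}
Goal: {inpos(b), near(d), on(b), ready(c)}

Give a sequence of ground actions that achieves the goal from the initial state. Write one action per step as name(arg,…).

free(c,c); free(f,d)

1. free(c,c)  →  {holds(f), inpos(b), inpos(c), inpos(d), near(c), on(b), on(c), on(f), ready(c)}
2. free(f,d)  →  {inpos(b), inpos(c), inpos(d), near(c), near(d), on(b), on(c), on(f), ready(c), ready(d)}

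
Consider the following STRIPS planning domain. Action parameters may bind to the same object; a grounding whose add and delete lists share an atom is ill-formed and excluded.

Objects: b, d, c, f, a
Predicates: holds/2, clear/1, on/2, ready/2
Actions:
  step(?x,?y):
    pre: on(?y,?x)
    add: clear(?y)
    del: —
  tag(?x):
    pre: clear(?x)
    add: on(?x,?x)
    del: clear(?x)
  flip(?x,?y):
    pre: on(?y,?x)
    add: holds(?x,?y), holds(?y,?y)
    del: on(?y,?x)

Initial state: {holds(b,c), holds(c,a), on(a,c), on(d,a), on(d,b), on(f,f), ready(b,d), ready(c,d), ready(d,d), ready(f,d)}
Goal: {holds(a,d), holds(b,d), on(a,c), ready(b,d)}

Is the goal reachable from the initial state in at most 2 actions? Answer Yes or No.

1. flip(b,d)  →  {holds(b,c), holds(b,d), holds(c,a), holds(d,d), on(a,c), on(d,a), on(f,f), ready(b,d), ready(c,d), ready(d,d), ready(f,d)}
2. flip(a,d)  →  {holds(a,d), holds(b,c), holds(b,d), holds(c,a), holds(d,d), on(a,c), on(f,f), ready(b,d), ready(c,d), ready(d,d), ready(f,d)}
optimal plan length = 2; 2 ≤ 2

Yes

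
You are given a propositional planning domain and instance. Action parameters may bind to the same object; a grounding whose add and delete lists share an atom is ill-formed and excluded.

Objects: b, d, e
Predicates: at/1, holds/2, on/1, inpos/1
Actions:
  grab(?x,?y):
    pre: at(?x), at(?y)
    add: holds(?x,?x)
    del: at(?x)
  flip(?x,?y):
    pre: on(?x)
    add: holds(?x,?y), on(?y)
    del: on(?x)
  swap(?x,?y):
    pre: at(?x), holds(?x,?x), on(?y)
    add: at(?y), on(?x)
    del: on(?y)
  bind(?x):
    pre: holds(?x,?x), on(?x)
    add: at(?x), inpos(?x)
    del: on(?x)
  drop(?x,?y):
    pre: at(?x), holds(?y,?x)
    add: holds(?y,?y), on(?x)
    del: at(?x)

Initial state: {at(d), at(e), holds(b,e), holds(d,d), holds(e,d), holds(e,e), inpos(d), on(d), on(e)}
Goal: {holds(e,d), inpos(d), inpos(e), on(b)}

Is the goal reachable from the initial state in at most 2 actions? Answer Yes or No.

1. flip(d,b)  →  {at(d), at(e), holds(b,e), holds(d,b), holds(d,d), holds(e,d), holds(e,e), inpos(d), on(b), on(e)}
2. bind(e)  →  {at(d), at(e), holds(b,e), holds(d,b), holds(d,d), holds(e,d), holds(e,e), inpos(d), inpos(e), on(b)}
optimal plan length = 2; 2 ≤ 2

Yes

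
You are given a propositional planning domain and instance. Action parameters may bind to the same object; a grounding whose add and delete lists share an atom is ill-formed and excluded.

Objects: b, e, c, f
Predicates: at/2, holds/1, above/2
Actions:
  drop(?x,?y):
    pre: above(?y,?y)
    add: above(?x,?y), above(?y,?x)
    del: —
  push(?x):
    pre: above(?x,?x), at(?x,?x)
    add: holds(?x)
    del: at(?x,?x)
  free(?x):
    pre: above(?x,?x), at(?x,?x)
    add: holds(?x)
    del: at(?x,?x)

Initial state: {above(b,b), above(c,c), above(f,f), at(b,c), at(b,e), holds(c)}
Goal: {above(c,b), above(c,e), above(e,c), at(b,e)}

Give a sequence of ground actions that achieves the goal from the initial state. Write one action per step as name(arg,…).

1. drop(b,c)  →  {above(b,b), above(b,c), above(c,b), above(c,c), above(f,f), at(b,c), at(b,e), holds(c)}
2. drop(e,c)  →  {above(b,b), above(b,c), above(c,b), above(c,c), above(c,e), above(e,c), above(f,f), at(b,c), at(b,e), holds(c)}

drop(b,c); drop(e,c)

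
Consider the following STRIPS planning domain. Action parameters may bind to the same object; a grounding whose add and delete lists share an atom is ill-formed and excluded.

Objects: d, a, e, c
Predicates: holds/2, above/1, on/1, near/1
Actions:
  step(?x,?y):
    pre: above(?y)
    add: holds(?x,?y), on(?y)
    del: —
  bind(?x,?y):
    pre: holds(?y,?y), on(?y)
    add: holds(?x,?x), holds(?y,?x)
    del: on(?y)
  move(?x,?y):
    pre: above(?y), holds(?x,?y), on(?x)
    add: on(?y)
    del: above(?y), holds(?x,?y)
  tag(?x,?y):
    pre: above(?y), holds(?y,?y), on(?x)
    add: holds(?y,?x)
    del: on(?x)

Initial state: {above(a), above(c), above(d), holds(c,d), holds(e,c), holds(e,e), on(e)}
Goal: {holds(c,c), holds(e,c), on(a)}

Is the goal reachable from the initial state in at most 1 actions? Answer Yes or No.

1. step(d,a)  →  {above(a), above(c), above(d), holds(c,d), holds(d,a), holds(e,c), holds(e,e), on(a), on(e)}
2. step(c,c)  →  {above(a), above(c), above(d), holds(c,c), holds(c,d), holds(d,a), holds(e,c), holds(e,e), on(a), on(c), on(e)}
optimal plan length = 2; 2 > 1

No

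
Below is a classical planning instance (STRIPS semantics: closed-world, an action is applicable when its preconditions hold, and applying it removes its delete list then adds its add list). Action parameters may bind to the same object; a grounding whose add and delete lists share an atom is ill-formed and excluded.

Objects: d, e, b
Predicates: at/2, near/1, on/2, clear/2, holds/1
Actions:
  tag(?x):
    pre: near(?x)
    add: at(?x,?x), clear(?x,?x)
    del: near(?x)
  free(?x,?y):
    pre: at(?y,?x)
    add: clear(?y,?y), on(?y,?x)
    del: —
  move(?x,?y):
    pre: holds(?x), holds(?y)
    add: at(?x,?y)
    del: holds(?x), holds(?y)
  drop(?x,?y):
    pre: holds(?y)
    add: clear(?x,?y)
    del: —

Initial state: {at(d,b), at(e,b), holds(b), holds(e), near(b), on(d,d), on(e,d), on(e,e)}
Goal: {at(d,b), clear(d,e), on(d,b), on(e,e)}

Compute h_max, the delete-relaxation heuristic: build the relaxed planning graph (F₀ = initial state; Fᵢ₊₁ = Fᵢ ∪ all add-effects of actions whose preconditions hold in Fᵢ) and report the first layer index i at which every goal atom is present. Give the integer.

1

F0 = init (8 atoms)
F1 = F0 ∪ {at(b,b), at(b,e), at(e,e), clear(b,b), clear(b,e), clear(d,b), clear(d,d), clear(d,e), clear(e,b), clear(e,e), on(d,b), on(e,b)}  (20 atoms)
goal ⊆ F1  ⇒  h_max = 1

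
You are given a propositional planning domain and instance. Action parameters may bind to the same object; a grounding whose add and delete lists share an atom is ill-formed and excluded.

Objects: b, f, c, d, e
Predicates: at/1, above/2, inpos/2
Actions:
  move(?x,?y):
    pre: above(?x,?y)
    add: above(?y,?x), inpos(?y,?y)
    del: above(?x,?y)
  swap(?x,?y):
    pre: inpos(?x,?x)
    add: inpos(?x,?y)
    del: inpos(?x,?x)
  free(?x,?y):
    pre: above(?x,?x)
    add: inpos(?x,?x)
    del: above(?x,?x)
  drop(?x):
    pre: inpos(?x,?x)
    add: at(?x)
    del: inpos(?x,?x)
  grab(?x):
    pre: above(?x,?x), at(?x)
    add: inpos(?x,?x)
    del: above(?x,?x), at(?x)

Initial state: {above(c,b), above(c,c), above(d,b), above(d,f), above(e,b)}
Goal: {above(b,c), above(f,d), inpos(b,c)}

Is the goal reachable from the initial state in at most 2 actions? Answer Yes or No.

No

1. move(c,b)  →  {above(b,c), above(c,c), above(d,b), above(d,f), above(e,b), inpos(b,b)}
2. move(d,f)  →  {above(b,c), above(c,c), above(d,b), above(e,b), above(f,d), inpos(b,b), inpos(f,f)}
3. swap(b,c)  →  {above(b,c), above(c,c), above(d,b), above(e,b), above(f,d), inpos(b,c), inpos(f,f)}
optimal plan length = 3; 3 > 2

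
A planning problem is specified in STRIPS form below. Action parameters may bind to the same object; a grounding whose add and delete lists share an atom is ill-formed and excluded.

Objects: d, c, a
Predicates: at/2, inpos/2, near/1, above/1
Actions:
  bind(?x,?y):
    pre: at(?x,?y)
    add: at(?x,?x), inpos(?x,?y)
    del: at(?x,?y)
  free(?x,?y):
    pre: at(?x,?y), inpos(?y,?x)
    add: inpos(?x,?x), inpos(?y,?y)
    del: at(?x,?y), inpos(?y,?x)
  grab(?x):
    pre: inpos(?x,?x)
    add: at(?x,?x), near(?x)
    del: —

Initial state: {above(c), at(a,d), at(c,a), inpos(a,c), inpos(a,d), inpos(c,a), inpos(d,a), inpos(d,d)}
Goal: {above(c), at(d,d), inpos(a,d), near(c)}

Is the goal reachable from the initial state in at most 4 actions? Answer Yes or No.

1. free(c,a)  →  {above(c), at(a,d), inpos(a,a), inpos(a,d), inpos(c,a), inpos(c,c), inpos(d,a), inpos(d,d)}
2. grab(d)  →  {above(c), at(a,d), at(d,d), inpos(a,a), inpos(a,d), inpos(c,a), inpos(c,c), inpos(d,a), inpos(d,d), near(d)}
3. grab(c)  →  {above(c), at(a,d), at(c,c), at(d,d), inpos(a,a), inpos(a,d), inpos(c,a), inpos(c,c), inpos(d,a), inpos(d,d), near(c), near(d)}
optimal plan length = 3; 3 ≤ 4

Yes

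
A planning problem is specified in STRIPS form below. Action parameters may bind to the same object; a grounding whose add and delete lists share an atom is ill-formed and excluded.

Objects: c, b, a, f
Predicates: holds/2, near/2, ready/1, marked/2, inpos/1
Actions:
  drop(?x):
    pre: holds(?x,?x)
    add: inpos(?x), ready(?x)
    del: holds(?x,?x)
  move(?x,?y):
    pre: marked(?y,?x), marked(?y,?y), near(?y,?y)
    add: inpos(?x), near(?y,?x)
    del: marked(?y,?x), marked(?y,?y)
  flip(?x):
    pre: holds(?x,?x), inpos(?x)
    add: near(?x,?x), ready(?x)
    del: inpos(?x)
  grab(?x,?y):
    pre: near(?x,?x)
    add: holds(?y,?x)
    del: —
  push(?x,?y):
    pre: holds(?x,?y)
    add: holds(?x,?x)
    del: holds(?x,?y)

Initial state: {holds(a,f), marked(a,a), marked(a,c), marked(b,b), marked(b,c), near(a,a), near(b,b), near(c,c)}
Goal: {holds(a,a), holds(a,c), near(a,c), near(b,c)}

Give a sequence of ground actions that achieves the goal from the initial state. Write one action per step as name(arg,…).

1. move(c,b)  →  {holds(a,f), inpos(c), marked(a,a), marked(a,c), near(a,a), near(b,b), near(b,c), near(c,c)}
2. move(c,a)  →  {holds(a,f), inpos(c), near(a,a), near(a,c), near(b,b), near(b,c), near(c,c)}
3. grab(c,a)  →  {holds(a,c), holds(a,f), inpos(c), near(a,a), near(a,c), near(b,b), near(b,c), near(c,c)}
4. grab(a,a)  →  {holds(a,a), holds(a,c), holds(a,f), inpos(c), near(a,a), near(a,c), near(b,b), near(b,c), near(c,c)}

move(c,b); move(c,a); grab(c,a); grab(a,a)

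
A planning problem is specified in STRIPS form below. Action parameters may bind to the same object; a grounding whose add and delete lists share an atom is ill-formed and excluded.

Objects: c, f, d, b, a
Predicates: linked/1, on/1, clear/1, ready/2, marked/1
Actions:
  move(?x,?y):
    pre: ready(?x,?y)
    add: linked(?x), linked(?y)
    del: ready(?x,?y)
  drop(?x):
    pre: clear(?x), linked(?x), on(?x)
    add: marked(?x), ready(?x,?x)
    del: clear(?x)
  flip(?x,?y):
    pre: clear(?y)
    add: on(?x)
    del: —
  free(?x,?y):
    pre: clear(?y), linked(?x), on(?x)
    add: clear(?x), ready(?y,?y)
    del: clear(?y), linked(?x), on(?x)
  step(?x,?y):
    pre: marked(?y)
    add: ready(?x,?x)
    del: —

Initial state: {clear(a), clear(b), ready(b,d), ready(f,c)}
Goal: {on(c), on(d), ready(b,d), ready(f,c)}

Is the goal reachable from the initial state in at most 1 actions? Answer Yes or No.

1. flip(c,b)  →  {clear(a), clear(b), on(c), ready(b,d), ready(f,c)}
2. flip(d,b)  →  {clear(a), clear(b), on(c), on(d), ready(b,d), ready(f,c)}
optimal plan length = 2; 2 > 1

No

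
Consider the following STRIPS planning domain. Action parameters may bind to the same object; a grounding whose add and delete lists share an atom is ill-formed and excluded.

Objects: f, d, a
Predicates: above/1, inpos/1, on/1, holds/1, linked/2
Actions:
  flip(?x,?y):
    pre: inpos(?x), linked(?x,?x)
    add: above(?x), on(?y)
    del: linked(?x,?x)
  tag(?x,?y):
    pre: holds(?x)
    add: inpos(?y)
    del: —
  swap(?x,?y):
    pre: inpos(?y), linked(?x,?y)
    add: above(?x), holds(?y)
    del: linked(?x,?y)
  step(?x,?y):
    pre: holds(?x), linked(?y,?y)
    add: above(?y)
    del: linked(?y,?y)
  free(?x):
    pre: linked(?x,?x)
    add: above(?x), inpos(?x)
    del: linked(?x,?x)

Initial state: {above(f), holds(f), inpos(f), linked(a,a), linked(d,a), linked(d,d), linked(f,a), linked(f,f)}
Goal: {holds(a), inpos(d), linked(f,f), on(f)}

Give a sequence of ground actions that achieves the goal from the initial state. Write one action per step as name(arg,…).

1. tag(f,d)  →  {above(f), holds(f), inpos(d), inpos(f), linked(a,a), linked(d,a), linked(d,d), linked(f,a), linked(f,f)}
2. flip(d,f)  →  {above(d), above(f), holds(f), inpos(d), inpos(f), linked(a,a), linked(d,a), linked(f,a), linked(f,f), on(f)}
3. tag(f,a)  →  {above(d), above(f), holds(f), inpos(a), inpos(d), inpos(f), linked(a,a), linked(d,a), linked(f,a), linked(f,f), on(f)}
4. swap(f,a)  →  {above(d), above(f), holds(a), holds(f), inpos(a), inpos(d), inpos(f), linked(a,a), linked(d,a), linked(f,f), on(f)}

tag(f,d); flip(d,f); tag(f,a); swap(f,a)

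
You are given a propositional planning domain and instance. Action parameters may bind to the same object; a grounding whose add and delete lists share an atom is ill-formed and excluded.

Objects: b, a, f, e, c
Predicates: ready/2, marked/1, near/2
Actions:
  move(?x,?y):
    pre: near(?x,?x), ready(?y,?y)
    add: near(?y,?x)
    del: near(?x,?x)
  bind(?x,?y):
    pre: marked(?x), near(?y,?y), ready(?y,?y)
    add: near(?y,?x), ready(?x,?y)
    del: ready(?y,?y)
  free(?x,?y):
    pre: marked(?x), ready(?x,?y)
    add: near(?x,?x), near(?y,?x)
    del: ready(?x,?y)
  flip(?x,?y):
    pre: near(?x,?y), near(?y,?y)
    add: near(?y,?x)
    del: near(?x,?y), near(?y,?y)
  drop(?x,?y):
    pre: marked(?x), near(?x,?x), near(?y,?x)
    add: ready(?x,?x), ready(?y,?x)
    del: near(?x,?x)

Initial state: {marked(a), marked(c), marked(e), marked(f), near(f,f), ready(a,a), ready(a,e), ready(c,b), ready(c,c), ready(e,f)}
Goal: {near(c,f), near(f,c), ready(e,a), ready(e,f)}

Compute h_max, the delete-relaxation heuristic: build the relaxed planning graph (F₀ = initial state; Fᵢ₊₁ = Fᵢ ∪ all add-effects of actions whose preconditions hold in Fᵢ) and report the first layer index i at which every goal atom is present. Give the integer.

F0 = init (10 atoms)
F1 = F0 ∪ {near(a,a), near(a,f), near(b,c), near(c,c), near(c,f), near(e,a), near(e,e), near(f,e), ready(f,f)}  (19 atoms)
F2 = F1 ∪ {near(a,c), near(a,e), near(c,a), near(c,b), near(c,e), near(e,f), near(f,a), near(f,c), ready(a,c), ready(a,f), ready(b,c), ready(c,a), ready(c,f), ready(e,a), ready(e,c), ready(e,e), ready(f,a), ready(f,c), ready(f,e)}  (38 atoms)
goal ⊆ F2  ⇒  h_max = 2

2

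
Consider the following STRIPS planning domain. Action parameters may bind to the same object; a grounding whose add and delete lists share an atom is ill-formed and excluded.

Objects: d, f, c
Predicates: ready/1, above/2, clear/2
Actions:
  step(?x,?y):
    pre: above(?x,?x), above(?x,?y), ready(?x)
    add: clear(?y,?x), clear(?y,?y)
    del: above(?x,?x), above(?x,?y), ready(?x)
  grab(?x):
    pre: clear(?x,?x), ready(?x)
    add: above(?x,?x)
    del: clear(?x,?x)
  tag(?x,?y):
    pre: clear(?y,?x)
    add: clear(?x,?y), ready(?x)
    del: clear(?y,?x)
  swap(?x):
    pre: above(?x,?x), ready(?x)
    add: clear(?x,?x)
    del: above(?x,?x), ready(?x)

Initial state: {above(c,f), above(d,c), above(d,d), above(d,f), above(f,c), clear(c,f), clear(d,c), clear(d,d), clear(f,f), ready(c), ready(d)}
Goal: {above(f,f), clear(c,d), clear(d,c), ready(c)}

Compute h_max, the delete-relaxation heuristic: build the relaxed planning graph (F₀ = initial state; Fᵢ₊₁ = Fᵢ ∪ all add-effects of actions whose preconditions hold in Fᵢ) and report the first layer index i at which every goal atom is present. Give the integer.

2

F0 = init (11 atoms)
F1 = F0 ∪ {clear(c,c), clear(c,d), clear(f,c), clear(f,d), ready(f)}  (16 atoms)
F2 = F1 ∪ {above(c,c), above(f,f), clear(d,f)}  (19 atoms)
goal ⊆ F2  ⇒  h_max = 2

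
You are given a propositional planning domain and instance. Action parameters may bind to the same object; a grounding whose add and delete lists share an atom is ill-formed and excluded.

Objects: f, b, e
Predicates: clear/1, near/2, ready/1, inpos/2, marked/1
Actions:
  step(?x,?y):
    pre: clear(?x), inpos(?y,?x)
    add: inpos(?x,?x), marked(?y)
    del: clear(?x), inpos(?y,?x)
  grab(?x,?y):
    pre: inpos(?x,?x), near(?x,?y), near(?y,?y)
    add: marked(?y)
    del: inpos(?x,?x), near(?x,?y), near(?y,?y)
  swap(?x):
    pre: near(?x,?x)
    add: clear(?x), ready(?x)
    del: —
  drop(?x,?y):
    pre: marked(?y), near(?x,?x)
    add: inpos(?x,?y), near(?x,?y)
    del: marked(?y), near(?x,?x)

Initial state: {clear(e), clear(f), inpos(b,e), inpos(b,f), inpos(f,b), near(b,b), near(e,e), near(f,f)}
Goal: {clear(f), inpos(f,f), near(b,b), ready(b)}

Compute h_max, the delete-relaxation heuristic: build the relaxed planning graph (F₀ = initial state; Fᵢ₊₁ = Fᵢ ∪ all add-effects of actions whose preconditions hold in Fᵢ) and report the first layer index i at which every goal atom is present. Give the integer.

1

F0 = init (8 atoms)
F1 = F0 ∪ {clear(b), inpos(e,e), inpos(f,f), marked(b), ready(b), ready(e), ready(f)}  (15 atoms)
goal ⊆ F1  ⇒  h_max = 1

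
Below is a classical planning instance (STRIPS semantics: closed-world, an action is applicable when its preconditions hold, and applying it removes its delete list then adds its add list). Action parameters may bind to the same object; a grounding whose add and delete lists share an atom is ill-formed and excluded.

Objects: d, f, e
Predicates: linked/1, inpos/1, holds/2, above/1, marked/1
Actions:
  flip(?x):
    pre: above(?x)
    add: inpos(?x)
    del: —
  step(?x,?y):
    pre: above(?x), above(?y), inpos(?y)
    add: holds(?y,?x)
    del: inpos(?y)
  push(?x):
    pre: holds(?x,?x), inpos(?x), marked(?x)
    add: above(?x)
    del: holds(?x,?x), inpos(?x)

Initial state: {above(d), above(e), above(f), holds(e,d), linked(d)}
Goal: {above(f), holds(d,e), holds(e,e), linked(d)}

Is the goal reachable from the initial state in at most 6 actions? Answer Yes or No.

1. flip(d)  →  {above(d), above(e), above(f), holds(e,d), inpos(d), linked(d)}
2. flip(e)  →  {above(d), above(e), above(f), holds(e,d), inpos(d), inpos(e), linked(d)}
3. step(e,d)  →  {above(d), above(e), above(f), holds(d,e), holds(e,d), inpos(e), linked(d)}
4. step(e,e)  →  {above(d), above(e), above(f), holds(d,e), holds(e,d), holds(e,e), linked(d)}
optimal plan length = 4; 4 ≤ 6

Yes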